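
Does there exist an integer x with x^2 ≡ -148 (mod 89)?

no

Reduce the numerator: -148 ≡ 30 (mod 89), so (-148|89) = (30|89).
Factor out 2: 30 = 2·15. Since 89 ≡ 1 (mod 8), (2|89) = +1. Now have (15|89).
89 ≡ 1 (mod 4), so quadratic reciprocity gives (15|89) = (89|15). Reduce: 89 ≡ 14 (mod 15). Now have (14|15).
Factor out 2: 14 = 2·7. Since 15 ≡ 7 (mod 8), (2|15) = +1. Now have (7|15).
Both 7 ≡ 3 and 15 ≡ 3 (mod 4), so reciprocity gives (7|15) = -(15|7). Reduce: 15 ≡ 1 (mod 7). Now have -(1|7).
(1|7) = 1. Collecting the sign factors: -1.
The Legendre symbol is -1, so x^2 ≡ -148 (mod 89) has no solution.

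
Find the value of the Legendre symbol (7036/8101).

-1

(7036/8101)
  = (1759/8101)    [8101 ≡ 5 mod 8 ⇒ (2/8101)^2 = +1]
  = (8101/1759)    [QR: 8101 ≡ 1 mod 4, sign kept]
  = (1065/1759)    [8101 ≡ 1065 mod 1759]
  = (1759/1065)    [QR: 1065 ≡ 1 mod 4, sign kept]
  = (694/1065)    [1759 ≡ 694 mod 1065]
  = (347/1065)    [1065 ≡ 1 mod 8 ⇒ (2/1065) = +1]
  = (1065/347)    [QR: 1065 ≡ 1 mod 4, sign kept]
  = (24/347)    [1065 ≡ 24 mod 347]
  = -(3/347)    [347 ≡ 3 mod 8 ⇒ (2/347)^3 = -1]
  = (347/3)    [QR: both ≡ 3 mod 4, sign flips]
  = (2/3)    [347 ≡ 2 mod 3]
  = -(1/3)    [3 ≡ 3 mod 8 ⇒ (2/3) = -1]
  = -1    [(1/3) = 1]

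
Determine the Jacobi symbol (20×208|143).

0

By multiplicativity, (20·208|143) = (20|143)·(208|143).
First factor (20|143):
Factor out 2: 20 = 2^2·5. Since 143 ≡ 7 (mod 8), (2|143) = +1, and (2|143)^2 = +1. Now have (5|143).
5 ≡ 1 (mod 4), so quadratic reciprocity gives (5|143) = (143|5). Reduce: 143 ≡ 3 (mod 5). Now have (3|5).
5 ≡ 1 (mod 4), so quadratic reciprocity gives (3|5) = (5|3). Reduce: 5 ≡ 2 (mod 3). Now have (2|3).
Factor out 2: 2 = 2. Since 3 ≡ 3 (mod 8), (2|3) = -1. Now have -(1|3).
(1|3) = 1. Collecting the sign factors: -1.
Second factor (208|143):
Reduce the numerator: 208 ≡ 65 (mod 143), so (208|143) = (65|143).
65 ≡ 1 (mod 4), so quadratic reciprocity gives (65|143) = (143|65). Reduce: 143 ≡ 13 (mod 65). Now have (13|65).
13 ≡ 1 (mod 4), so quadratic reciprocity gives (13|65) = (65|13). Reduce: 65 ≡ 0 (mod 13). Now have (0|13).
The numerator is now 0 with denominator 13 > 1: the symbol is 0.
Product: (-1)·(0) = 0.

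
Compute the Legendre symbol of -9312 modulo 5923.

-1

Reduce the numerator: -9312 ≡ 2534 (mod 5923), so (-9312|5923) = (2534|5923).
Factor out 2: 2534 = 2·1267. Since 5923 ≡ 3 (mod 8), (2|5923) = -1. Now have -(1267|5923).
Both 1267 ≡ 3 and 5923 ≡ 3 (mod 4), so reciprocity gives (1267|5923) = -(5923|1267). Reduce: 5923 ≡ 855 (mod 1267). Now have (855|1267).
Both 855 ≡ 3 and 1267 ≡ 3 (mod 4), so reciprocity gives (855|1267) = -(1267|855). Reduce: 1267 ≡ 412 (mod 855). Now have -(412|855).
Factor out 2: 412 = 2^2·103. Since 855 ≡ 7 (mod 8), (2|855) = +1, and (2|855)^2 = +1. Now have -(103|855).
Both 103 ≡ 3 and 855 ≡ 3 (mod 4), so reciprocity gives (103|855) = -(855|103). Reduce: 855 ≡ 31 (mod 103). Now have (31|103).
Both 31 ≡ 3 and 103 ≡ 3 (mod 4), so reciprocity gives (31|103) = -(103|31). Reduce: 103 ≡ 10 (mod 31). Now have -(10|31).
Factor out 2: 10 = 2·5. Since 31 ≡ 7 (mod 8), (2|31) = +1. Now have -(5|31).
5 ≡ 1 (mod 4), so quadratic reciprocity gives (5|31) = (31|5). Reduce: 31 ≡ 1 (mod 5). Now have -(1|5).
(1|5) = 1. Collecting the sign factors: -1.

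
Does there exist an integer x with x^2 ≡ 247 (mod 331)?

no

Both 247 ≡ 3 and 331 ≡ 3 (mod 4), so reciprocity gives (247/331) = -(331/247). Reduce: 331 ≡ 84 (mod 247). Now have -(84/247).
Factor out 2: 84 = 2^2·21. Since 247 ≡ 7 (mod 8), (2/247) = +1, and (2/247)^2 = +1. Now have -(21/247).
21 ≡ 1 (mod 4), so quadratic reciprocity gives (21/247) = (247/21). Reduce: 247 ≡ 16 (mod 21). Now have -(16/21).
Factor out 2: 16 = 2^4. Since 21 ≡ 5 (mod 8), (2/21) = -1, and (2/21)^4 = +1. Now have -(1/21).
(1/21) = 1. Collecting the sign factors: -1.
(247/331) = -1, and 331 is prime, so 247 is not a quadratic residue mod 331.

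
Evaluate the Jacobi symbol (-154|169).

Pull out -1: (-154|169) = (-1|169)·(154|169). Since 169 ≡ 1 (mod 4), (-1|169) = +1. Now have (154|169).
Factor out 2: 154 = 2·77. Since 169 ≡ 1 (mod 8), (2|169) = +1. Now have (77|169).
77 ≡ 1 (mod 4), so quadratic reciprocity gives (77|169) = (169|77). Reduce: 169 ≡ 15 (mod 77). Now have (15|77).
77 ≡ 1 (mod 4), so quadratic reciprocity gives (15|77) = (77|15). Reduce: 77 ≡ 2 (mod 15). Now have (2|15).
Factor out 2: 2 = 2. Since 15 ≡ 7 (mod 8), (2|15) = +1. Now have (1|15).
(1|15) = 1. Collecting the sign factors: 1.

1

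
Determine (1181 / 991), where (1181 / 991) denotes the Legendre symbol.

1

(1181 / 991)
  = (190 / 991)    [1181 ≡ 190 mod 991]
  = (95 / 991)    [991 ≡ 7 mod 8 ⇒ (2 / 991) = +1]
  = -(991 / 95)    [QR: both ≡ 3 mod 4, sign flips]
  = -(41 / 95)    [991 ≡ 41 mod 95]
  = -(95 / 41)    [QR: 41 ≡ 1 mod 4, sign kept]
  = -(13 / 41)    [95 ≡ 13 mod 41]
  = -(41 / 13)    [QR: 13 ≡ 1 mod 4, sign kept]
  = -(2 / 13)    [41 ≡ 2 mod 13]
  = (1 / 13)    [13 ≡ 5 mod 8 ⇒ (2 / 13) = -1]
  = 1    [(1 / 13) = 1]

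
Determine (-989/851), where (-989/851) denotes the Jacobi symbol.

(-989/851)
  = (713/851)    [-989 ≡ 713 mod 851]
  = (851/713)    [QR: 713 ≡ 1 mod 4, sign kept]
  = (138/713)    [851 ≡ 138 mod 713]
  = (69/713)    [713 ≡ 1 mod 8 ⇒ (2/713) = +1]
  = (713/69)    [QR: 69 ≡ 1 mod 4, sign kept]
  = (23/69)    [713 ≡ 23 mod 69]
  = (69/23)    [QR: 69 ≡ 1 mod 4, sign kept]
  = (0/23)    [69 ≡ 0 mod 23]
  = 0    [numerator 0, gcd > 1]

0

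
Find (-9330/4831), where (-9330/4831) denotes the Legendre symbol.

(-9330/4831)
  = (332/4831)    [-9330 ≡ 332 mod 4831]
  = (83/4831)    [4831 ≡ 7 mod 8 ⇒ (2/4831)^2 = +1]
  = -(4831/83)    [QR: both ≡ 3 mod 4, sign flips]
  = -(17/83)    [4831 ≡ 17 mod 83]
  = -(83/17)    [QR: 17 ≡ 1 mod 4, sign kept]
  = -(15/17)    [83 ≡ 15 mod 17]
  = -(17/15)    [QR: 17 ≡ 1 mod 4, sign kept]
  = -(2/15)    [17 ≡ 2 mod 15]
  = -(1/15)    [15 ≡ 7 mod 8 ⇒ (2/15) = +1]
  = -1    [(1/15) = 1]

-1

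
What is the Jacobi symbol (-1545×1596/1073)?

1

By multiplicativity, (-1545·1596/1073) = (-1545/1073)·(1596/1073).
First factor (-1545/1073):
(-1545/1073)
  = (601/1073)    [-1545 ≡ 601 mod 1073]
  = (1073/601)    [QR: 601 ≡ 1 mod 4, sign kept]
  = (472/601)    [1073 ≡ 472 mod 601]
  = (59/601)    [601 ≡ 1 mod 8 ⇒ (2/601)^3 = +1]
  = (601/59)    [QR: 601 ≡ 1 mod 4, sign kept]
  = (11/59)    [601 ≡ 11 mod 59]
  = -(59/11)    [QR: both ≡ 3 mod 4, sign flips]
  = -(4/11)    [59 ≡ 4 mod 11]
  = -(1/11)    [11 ≡ 3 mod 8 ⇒ (2/11)^2 = +1]
  = -1    [(1/11) = 1]
Second factor (1596/1073):
(1596/1073)
  = (523/1073)    [1596 ≡ 523 mod 1073]
  = (1073/523)    [QR: 1073 ≡ 1 mod 4, sign kept]
  = (27/523)    [1073 ≡ 27 mod 523]
  = -(523/27)    [QR: both ≡ 3 mod 4, sign flips]
  = -(10/27)    [523 ≡ 10 mod 27]
  = (5/27)    [27 ≡ 3 mod 8 ⇒ (2/27) = -1]
  = (27/5)    [QR: 5 ≡ 1 mod 4, sign kept]
  = (2/5)    [27 ≡ 2 mod 5]
  = -(1/5)    [5 ≡ 5 mod 8 ⇒ (2/5) = -1]
  = -1    [(1/5) = 1]
Product: (-1)·(-1) = 1.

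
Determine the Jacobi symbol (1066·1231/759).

By multiplicativity, (1066·1231/759) = (1066/759)·(1231/759).
First factor (1066/759):
Reduce the numerator: 1066 ≡ 307 (mod 759), so (1066/759) = (307/759).
Both 307 ≡ 3 and 759 ≡ 3 (mod 4), so reciprocity gives (307/759) = -(759/307). Reduce: 759 ≡ 145 (mod 307). Now have -(145/307).
145 ≡ 1 (mod 4), so quadratic reciprocity gives (145/307) = (307/145). Reduce: 307 ≡ 17 (mod 145). Now have -(17/145).
17 ≡ 1 (mod 4), so quadratic reciprocity gives (17/145) = (145/17). Reduce: 145 ≡ 9 (mod 17). Now have -(9/17).
9 ≡ 1 (mod 4), so quadratic reciprocity gives (9/17) = (17/9). Reduce: 17 ≡ 8 (mod 9). Now have -(8/9).
Factor out 2: 8 = 2^3. Since 9 ≡ 1 (mod 8), (2/9) = +1, and (2/9)^3 = +1. Now have -(1/9).
(1/9) = 1. Collecting the sign factors: -1.
Second factor (1231/759):
Reduce the numerator: 1231 ≡ 472 (mod 759), so (1231/759) = (472/759).
Factor out 2: 472 = 2^3·59. Since 759 ≡ 7 (mod 8), (2/759) = +1, and (2/759)^3 = +1. Now have (59/759).
Both 59 ≡ 3 and 759 ≡ 3 (mod 4), so reciprocity gives (59/759) = -(759/59). Reduce: 759 ≡ 51 (mod 59). Now have -(51/59).
Both 51 ≡ 3 and 59 ≡ 3 (mod 4), so reciprocity gives (51/59) = -(59/51). Reduce: 59 ≡ 8 (mod 51). Now have (8/51).
Factor out 2: 8 = 2^3. Since 51 ≡ 3 (mod 8), (2/51) = -1, and (2/51)^3 = -1. Now have -(1/51).
(1/51) = 1. Collecting the sign factors: -1.
Product: (-1)·(-1) = 1.

1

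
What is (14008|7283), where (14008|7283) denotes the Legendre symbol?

1

(14008|7283)
  = (6725|7283)    [14008 ≡ 6725 mod 7283]
  = (7283|6725)    [QR: 6725 ≡ 1 mod 4, sign kept]
  = (558|6725)    [7283 ≡ 558 mod 6725]
  = -(279|6725)    [6725 ≡ 5 mod 8 ⇒ (2|6725) = -1]
  = -(6725|279)    [QR: 6725 ≡ 1 mod 4, sign kept]
  = -(29|279)    [6725 ≡ 29 mod 279]
  = -(279|29)    [QR: 29 ≡ 1 mod 4, sign kept]
  = -(18|29)    [279 ≡ 18 mod 29]
  = (9|29)    [29 ≡ 5 mod 8 ⇒ (2|29) = -1]
  = (29|9)    [QR: 9 ≡ 1 mod 4, sign kept]
  = (2|9)    [29 ≡ 2 mod 9]
  = (1|9)    [9 ≡ 1 mod 8 ⇒ (2|9) = +1]
  = 1    [(1|9) = 1]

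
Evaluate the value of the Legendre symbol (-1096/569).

(-1096/569)
  = (1096/569)    [569 ≡ 1 mod 4 ⇒ (-1/569) = +1]
  = (527/569)    [1096 ≡ 527 mod 569]
  = (569/527)    [QR: 569 ≡ 1 mod 4, sign kept]
  = (42/527)    [569 ≡ 42 mod 527]
  = (21/527)    [527 ≡ 7 mod 8 ⇒ (2/527) = +1]
  = (527/21)    [QR: 21 ≡ 1 mod 4, sign kept]
  = (2/21)    [527 ≡ 2 mod 21]
  = -(1/21)    [21 ≡ 5 mod 8 ⇒ (2/21) = -1]
  = -1    [(1/21) = 1]

-1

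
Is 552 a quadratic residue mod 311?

no

(552|311)
  = (241|311)    [552 ≡ 241 mod 311]
  = (311|241)    [QR: 241 ≡ 1 mod 4, sign kept]
  = (70|241)    [311 ≡ 70 mod 241]
  = (35|241)    [241 ≡ 1 mod 8 ⇒ (2|241) = +1]
  = (241|35)    [QR: 241 ≡ 1 mod 4, sign kept]
  = (31|35)    [241 ≡ 31 mod 35]
  = -(35|31)    [QR: both ≡ 3 mod 4, sign flips]
  = -(4|31)    [35 ≡ 4 mod 31]
  = -(1|31)    [31 ≡ 7 mod 8 ⇒ (2|31)^2 = +1]
  = -1    [(1|31) = 1]
The Legendre symbol is -1, so x^2 ≡ 552 (mod 311) has no solution.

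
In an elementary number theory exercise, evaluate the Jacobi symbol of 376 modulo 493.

1

(376|493)
  = -(47|493)    [493 ≡ 5 mod 8 ⇒ (2|493)^3 = -1]
  = -(493|47)    [QR: 493 ≡ 1 mod 4, sign kept]
  = -(23|47)    [493 ≡ 23 mod 47]
  = (47|23)    [QR: both ≡ 3 mod 4, sign flips]
  = (1|23)    [47 ≡ 1 mod 23]
  = 1    [(1|23) = 1]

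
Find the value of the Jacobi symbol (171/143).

(171/143)
  = (28/143)    [171 ≡ 28 mod 143]
  = (7/143)    [143 ≡ 7 mod 8 ⇒ (2/143)^2 = +1]
  = -(143/7)    [QR: both ≡ 3 mod 4, sign flips]
  = -(3/7)    [143 ≡ 3 mod 7]
  = (7/3)    [QR: both ≡ 3 mod 4, sign flips]
  = (1/3)    [7 ≡ 1 mod 3]
  = 1    [(1/3) = 1]

1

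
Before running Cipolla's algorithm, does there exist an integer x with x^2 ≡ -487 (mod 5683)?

Reduce the numerator: -487 ≡ 5196 (mod 5683), so (-487/5683) = (5196/5683).
Factor out 2: 5196 = 2^2·1299. Since 5683 ≡ 3 (mod 8), (2/5683) = -1, and (2/5683)^2 = +1. Now have (1299/5683).
Both 1299 ≡ 3 and 5683 ≡ 3 (mod 4), so reciprocity gives (1299/5683) = -(5683/1299). Reduce: 5683 ≡ 487 (mod 1299). Now have -(487/1299).
Both 487 ≡ 3 and 1299 ≡ 3 (mod 4), so reciprocity gives (487/1299) = -(1299/487). Reduce: 1299 ≡ 325 (mod 487). Now have (325/487).
325 ≡ 1 (mod 4), so quadratic reciprocity gives (325/487) = (487/325). Reduce: 487 ≡ 162 (mod 325). Now have (162/325).
Factor out 2: 162 = 2·81. Since 325 ≡ 5 (mod 8), (2/325) = -1. Now have -(81/325).
81 ≡ 1 (mod 4), so quadratic reciprocity gives (81/325) = (325/81). Reduce: 325 ≡ 1 (mod 81). Now have -(1/81).
(1/81) = 1. Collecting the sign factors: -1.
The Legendre symbol is -1, so x^2 ≡ -487 (mod 5683) has no solution.

no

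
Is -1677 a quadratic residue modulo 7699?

yes

(-1677/7699)
  = -(1677/7699)    [7699 ≡ 3 mod 4 ⇒ (-1/7699) = -1]
  = -(7699/1677)    [QR: 1677 ≡ 1 mod 4, sign kept]
  = -(991/1677)    [7699 ≡ 991 mod 1677]
  = -(1677/991)    [QR: 1677 ≡ 1 mod 4, sign kept]
  = -(686/991)    [1677 ≡ 686 mod 991]
  = -(343/991)    [991 ≡ 7 mod 8 ⇒ (2/991) = +1]
  = (991/343)    [QR: both ≡ 3 mod 4, sign flips]
  = (305/343)    [991 ≡ 305 mod 343]
  = (343/305)    [QR: 305 ≡ 1 mod 4, sign kept]
  = (38/305)    [343 ≡ 38 mod 305]
  = (19/305)    [305 ≡ 1 mod 8 ⇒ (2/305) = +1]
  = (305/19)    [QR: 305 ≡ 1 mod 4, sign kept]
  = (1/19)    [305 ≡ 1 mod 19]
  = 1    [(1/19) = 1]
(-1677/7699) = 1, and 7699 is prime, so -1677 is a quadratic residue mod 7699.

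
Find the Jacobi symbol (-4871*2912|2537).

By multiplicativity, (-4871·2912|2537) = (-4871|2537)·(2912|2537).
First factor (-4871|2537):
(-4871|2537)
  = (4871|2537)    [2537 ≡ 1 mod 4 ⇒ (-1|2537) = +1]
  = (2334|2537)    [4871 ≡ 2334 mod 2537]
  = (1167|2537)    [2537 ≡ 1 mod 8 ⇒ (2|2537) = +1]
  = (2537|1167)    [QR: 2537 ≡ 1 mod 4, sign kept]
  = (203|1167)    [2537 ≡ 203 mod 1167]
  = -(1167|203)    [QR: both ≡ 3 mod 4, sign flips]
  = -(152|203)    [1167 ≡ 152 mod 203]
  = (19|203)    [203 ≡ 3 mod 8 ⇒ (2|203)^3 = -1]
  = -(203|19)    [QR: both ≡ 3 mod 4, sign flips]
  = -(13|19)    [203 ≡ 13 mod 19]
  = -(19|13)    [QR: 13 ≡ 1 mod 4, sign kept]
  = -(6|13)    [19 ≡ 6 mod 13]
  = (3|13)    [13 ≡ 5 mod 8 ⇒ (2|13) = -1]
  = (13|3)    [QR: 13 ≡ 1 mod 4, sign kept]
  = (1|3)    [13 ≡ 1 mod 3]
  = 1    [(1|3) = 1]
Second factor (2912|2537):
(2912|2537)
  = (375|2537)    [2912 ≡ 375 mod 2537]
  = (2537|375)    [QR: 2537 ≡ 1 mod 4, sign kept]
  = (287|375)    [2537 ≡ 287 mod 375]
  = -(375|287)    [QR: both ≡ 3 mod 4, sign flips]
  = -(88|287)    [375 ≡ 88 mod 287]
  = -(11|287)    [287 ≡ 7 mod 8 ⇒ (2|287)^3 = +1]
  = (287|11)    [QR: both ≡ 3 mod 4, sign flips]
  = (1|11)    [287 ≡ 1 mod 11]
  = 1    [(1|11) = 1]
Product: (1)·(1) = 1.

1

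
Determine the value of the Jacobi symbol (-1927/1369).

1

Reduce the numerator: -1927 ≡ 811 (mod 1369), so (-1927/1369) = (811/1369).
1369 ≡ 1 (mod 4), so quadratic reciprocity gives (811/1369) = (1369/811). Reduce: 1369 ≡ 558 (mod 811). Now have (558/811).
Factor out 2: 558 = 2·279. Since 811 ≡ 3 (mod 8), (2/811) = -1. Now have -(279/811).
Both 279 ≡ 3 and 811 ≡ 3 (mod 4), so reciprocity gives (279/811) = -(811/279). Reduce: 811 ≡ 253 (mod 279). Now have (253/279).
253 ≡ 1 (mod 4), so quadratic reciprocity gives (253/279) = (279/253). Reduce: 279 ≡ 26 (mod 253). Now have (26/253).
Factor out 2: 26 = 2·13. Since 253 ≡ 5 (mod 8), (2/253) = -1. Now have -(13/253).
13 ≡ 1 (mod 4), so quadratic reciprocity gives (13/253) = (253/13). Reduce: 253 ≡ 6 (mod 13). Now have -(6/13).
Factor out 2: 6 = 2·3. Since 13 ≡ 5 (mod 8), (2/13) = -1. Now have (3/13).
13 ≡ 1 (mod 4), so quadratic reciprocity gives (3/13) = (13/3). Reduce: 13 ≡ 1 (mod 3). Now have (1/3).
(1/3) = 1. Collecting the sign factors: 1.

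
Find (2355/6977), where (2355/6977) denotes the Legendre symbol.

6977 ≡ 1 (mod 4), so quadratic reciprocity gives (2355/6977) = (6977/2355). Reduce: 6977 ≡ 2267 (mod 2355). Now have (2267/2355).
Both 2267 ≡ 3 and 2355 ≡ 3 (mod 4), so reciprocity gives (2267/2355) = -(2355/2267). Reduce: 2355 ≡ 88 (mod 2267). Now have -(88/2267).
Factor out 2: 88 = 2^3·11. Since 2267 ≡ 3 (mod 8), (2/2267) = -1, and (2/2267)^3 = -1. Now have (11/2267).
Both 11 ≡ 3 and 2267 ≡ 3 (mod 4), so reciprocity gives (11/2267) = -(2267/11). Reduce: 2267 ≡ 1 (mod 11). Now have -(1/11).
(1/11) = 1. Collecting the sign factors: -1.

-1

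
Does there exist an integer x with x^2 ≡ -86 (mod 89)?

no

Pull out -1: (-86/89) = (-1/89)·(86/89). Since 89 ≡ 1 (mod 4), (-1/89) = +1. Now have (86/89).
Factor out 2: 86 = 2·43. Since 89 ≡ 1 (mod 8), (2/89) = +1. Now have (43/89).
89 ≡ 1 (mod 4), so quadratic reciprocity gives (43/89) = (89/43). Reduce: 89 ≡ 3 (mod 43). Now have (3/43).
Both 3 ≡ 3 and 43 ≡ 3 (mod 4), so reciprocity gives (3/43) = -(43/3). Reduce: 43 ≡ 1 (mod 3). Now have -(1/3).
(1/3) = 1. Collecting the sign factors: -1.
The Legendre symbol is -1, so x^2 ≡ -86 (mod 89) has no solution.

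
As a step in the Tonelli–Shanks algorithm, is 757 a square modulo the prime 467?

(757|467)
  = (290|467)    [757 ≡ 290 mod 467]
  = -(145|467)    [467 ≡ 3 mod 8 ⇒ (2|467) = -1]
  = -(467|145)    [QR: 145 ≡ 1 mod 4, sign kept]
  = -(32|145)    [467 ≡ 32 mod 145]
  = -(1|145)    [145 ≡ 1 mod 8 ⇒ (2|145)^5 = +1]
  = -1    [(1|145) = 1]
The Legendre symbol is -1, so x^2 ≡ 757 (mod 467) has no solution.

no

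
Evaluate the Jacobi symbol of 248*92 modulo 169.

By multiplicativity, (248·92|169) = (248|169)·(92|169).
First factor (248|169):
(248|169)
  = (79|169)    [248 ≡ 79 mod 169]
  = (169|79)    [QR: 169 ≡ 1 mod 4, sign kept]
  = (11|79)    [169 ≡ 11 mod 79]
  = -(79|11)    [QR: both ≡ 3 mod 4, sign flips]
  = -(2|11)    [79 ≡ 2 mod 11]
  = (1|11)    [11 ≡ 3 mod 8 ⇒ (2|11) = -1]
  = 1    [(1|11) = 1]
Second factor (92|169):
(92|169)
  = (23|169)    [169 ≡ 1 mod 8 ⇒ (2|169)^2 = +1]
  = (169|23)    [QR: 169 ≡ 1 mod 4, sign kept]
  = (8|23)    [169 ≡ 8 mod 23]
  = (1|23)    [23 ≡ 7 mod 8 ⇒ (2|23)^3 = +1]
  = 1    [(1|23) = 1]
Product: (1)·(1) = 1.

1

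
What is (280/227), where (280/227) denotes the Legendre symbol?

1

Reduce the numerator: 280 ≡ 53 (mod 227), so (280/227) = (53/227).
53 ≡ 1 (mod 4), so quadratic reciprocity gives (53/227) = (227/53). Reduce: 227 ≡ 15 (mod 53). Now have (15/53).
53 ≡ 1 (mod 4), so quadratic reciprocity gives (15/53) = (53/15). Reduce: 53 ≡ 8 (mod 15). Now have (8/15).
Factor out 2: 8 = 2^3. Since 15 ≡ 7 (mod 8), (2/15) = +1, and (2/15)^3 = +1. Now have (1/15).
(1/15) = 1. Collecting the sign factors: 1.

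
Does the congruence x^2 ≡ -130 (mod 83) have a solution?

yes

Reduce the numerator: -130 ≡ 36 (mod 83), so (-130|83) = (36|83).
Factor out 2: 36 = 2^2·9. Since 83 ≡ 3 (mod 8), (2|83) = -1, and (2|83)^2 = +1. Now have (9|83).
9 ≡ 1 (mod 4), so quadratic reciprocity gives (9|83) = (83|9). Reduce: 83 ≡ 2 (mod 9). Now have (2|9).
Factor out 2: 2 = 2. Since 9 ≡ 1 (mod 8), (2|9) = +1. Now have (1|9).
(1|9) = 1. Collecting the sign factors: 1.
The Legendre symbol is 1, so x^2 ≡ -130 (mod 83) has solution.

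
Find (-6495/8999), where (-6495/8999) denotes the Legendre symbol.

1

(-6495/8999)
  = -(6495/8999)    [8999 ≡ 3 mod 4 ⇒ (-1/8999) = -1]
  = (8999/6495)    [QR: both ≡ 3 mod 4, sign flips]
  = (2504/6495)    [8999 ≡ 2504 mod 6495]
  = (313/6495)    [6495 ≡ 7 mod 8 ⇒ (2/6495)^3 = +1]
  = (6495/313)    [QR: 313 ≡ 1 mod 4, sign kept]
  = (235/313)    [6495 ≡ 235 mod 313]
  = (313/235)    [QR: 313 ≡ 1 mod 4, sign kept]
  = (78/235)    [313 ≡ 78 mod 235]
  = -(39/235)    [235 ≡ 3 mod 8 ⇒ (2/235) = -1]
  = (235/39)    [QR: both ≡ 3 mod 4, sign flips]
  = (1/39)    [235 ≡ 1 mod 39]
  = 1    [(1/39) = 1]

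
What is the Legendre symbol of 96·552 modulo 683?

By multiplicativity, (96·552/683) = (96/683)·(552/683).
First factor (96/683):
(96/683)
  = -(3/683)    [683 ≡ 3 mod 8 ⇒ (2/683)^5 = -1]
  = (683/3)    [QR: both ≡ 3 mod 4, sign flips]
  = (2/3)    [683 ≡ 2 mod 3]
  = -(1/3)    [3 ≡ 3 mod 8 ⇒ (2/3) = -1]
  = -1    [(1/3) = 1]
Second factor (552/683):
(552/683)
  = -(69/683)    [683 ≡ 3 mod 8 ⇒ (2/683)^3 = -1]
  = -(683/69)    [QR: 69 ≡ 1 mod 4, sign kept]
  = -(62/69)    [683 ≡ 62 mod 69]
  = (31/69)    [69 ≡ 5 mod 8 ⇒ (2/69) = -1]
  = (69/31)    [QR: 69 ≡ 1 mod 4, sign kept]
  = (7/31)    [69 ≡ 7 mod 31]
  = -(31/7)    [QR: both ≡ 3 mod 4, sign flips]
  = -(3/7)    [31 ≡ 3 mod 7]
  = (7/3)    [QR: both ≡ 3 mod 4, sign flips]
  = (1/3)    [7 ≡ 1 mod 3]
  = 1    [(1/3) = 1]
Product: (-1)·(1) = -1.

-1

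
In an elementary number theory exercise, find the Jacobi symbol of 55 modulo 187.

0

Both 55 ≡ 3 and 187 ≡ 3 (mod 4), so reciprocity gives (55/187) = -(187/55). Reduce: 187 ≡ 22 (mod 55). Now have -(22/55).
Factor out 2: 22 = 2·11. Since 55 ≡ 7 (mod 8), (2/55) = +1. Now have -(11/55).
Both 11 ≡ 3 and 55 ≡ 3 (mod 4), so reciprocity gives (11/55) = -(55/11). Reduce: 55 ≡ 0 (mod 11). Now have (0/11).
The numerator is now 0 with denominator 11 > 1: the symbol is 0.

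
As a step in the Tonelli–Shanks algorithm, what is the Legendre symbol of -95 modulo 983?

Reduce the numerator: -95 ≡ 888 (mod 983), so (-95 / 983) = (888 / 983).
Factor out 2: 888 = 2^3·111. Since 983 ≡ 7 (mod 8), (2 / 983) = +1, and (2 / 983)^3 = +1. Now have (111 / 983).
Both 111 ≡ 3 and 983 ≡ 3 (mod 4), so reciprocity gives (111 / 983) = -(983 / 111). Reduce: 983 ≡ 95 (mod 111). Now have -(95 / 111).
Both 95 ≡ 3 and 111 ≡ 3 (mod 4), so reciprocity gives (95 / 111) = -(111 / 95). Reduce: 111 ≡ 16 (mod 95). Now have (16 / 95).
Factor out 2: 16 = 2^4. Since 95 ≡ 7 (mod 8), (2 / 95) = +1, and (2 / 95)^4 = +1. Now have (1 / 95).
(1 / 95) = 1. Collecting the sign factors: 1.

1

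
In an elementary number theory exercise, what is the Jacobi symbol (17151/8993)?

(17151/8993)
  = (8158/8993)    [17151 ≡ 8158 mod 8993]
  = (4079/8993)    [8993 ≡ 1 mod 8 ⇒ (2/8993) = +1]
  = (8993/4079)    [QR: 8993 ≡ 1 mod 4, sign kept]
  = (835/4079)    [8993 ≡ 835 mod 4079]
  = -(4079/835)    [QR: both ≡ 3 mod 4, sign flips]
  = -(739/835)    [4079 ≡ 739 mod 835]
  = (835/739)    [QR: both ≡ 3 mod 4, sign flips]
  = (96/739)    [835 ≡ 96 mod 739]
  = -(3/739)    [739 ≡ 3 mod 8 ⇒ (2/739)^5 = -1]
  = (739/3)    [QR: both ≡ 3 mod 4, sign flips]
  = (1/3)    [739 ≡ 1 mod 3]
  = 1    [(1/3) = 1]

1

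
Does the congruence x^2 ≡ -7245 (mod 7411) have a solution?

no

(-7245|7411)
  = -(7245|7411)    [7411 ≡ 3 mod 4 ⇒ (-1|7411) = -1]
  = -(7411|7245)    [QR: 7245 ≡ 1 mod 4, sign kept]
  = -(166|7245)    [7411 ≡ 166 mod 7245]
  = (83|7245)    [7245 ≡ 5 mod 8 ⇒ (2|7245) = -1]
  = (7245|83)    [QR: 7245 ≡ 1 mod 4, sign kept]
  = (24|83)    [7245 ≡ 24 mod 83]
  = -(3|83)    [83 ≡ 3 mod 8 ⇒ (2|83)^3 = -1]
  = (83|3)    [QR: both ≡ 3 mod 4, sign flips]
  = (2|3)    [83 ≡ 2 mod 3]
  = -(1|3)    [3 ≡ 3 mod 8 ⇒ (2|3) = -1]
  = -1    [(1|3) = 1]
The Legendre symbol is -1, so x^2 ≡ -7245 (mod 7411) has no solution.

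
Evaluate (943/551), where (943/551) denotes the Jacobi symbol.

(943/551)
  = (392/551)    [943 ≡ 392 mod 551]
  = (49/551)    [551 ≡ 7 mod 8 ⇒ (2/551)^3 = +1]
  = (551/49)    [QR: 49 ≡ 1 mod 4, sign kept]
  = (12/49)    [551 ≡ 12 mod 49]
  = (3/49)    [49 ≡ 1 mod 8 ⇒ (2/49)^2 = +1]
  = (49/3)    [QR: 49 ≡ 1 mod 4, sign kept]
  = (1/3)    [49 ≡ 1 mod 3]
  = 1    [(1/3) = 1]

1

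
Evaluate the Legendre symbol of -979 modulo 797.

(-979/797)
  = (615/797)    [-979 ≡ 615 mod 797]
  = (797/615)    [QR: 797 ≡ 1 mod 4, sign kept]
  = (182/615)    [797 ≡ 182 mod 615]
  = (91/615)    [615 ≡ 7 mod 8 ⇒ (2/615) = +1]
  = -(615/91)    [QR: both ≡ 3 mod 4, sign flips]
  = -(69/91)    [615 ≡ 69 mod 91]
  = -(91/69)    [QR: 69 ≡ 1 mod 4, sign kept]
  = -(22/69)    [91 ≡ 22 mod 69]
  = (11/69)    [69 ≡ 5 mod 8 ⇒ (2/69) = -1]
  = (69/11)    [QR: 69 ≡ 1 mod 4, sign kept]
  = (3/11)    [69 ≡ 3 mod 11]
  = -(11/3)    [QR: both ≡ 3 mod 4, sign flips]
  = -(2/3)    [11 ≡ 2 mod 3]
  = (1/3)    [3 ≡ 3 mod 8 ⇒ (2/3) = -1]
  = 1    [(1/3) = 1]

1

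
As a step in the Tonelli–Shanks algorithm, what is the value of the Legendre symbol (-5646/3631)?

Reduce the numerator: -5646 ≡ 1616 (mod 3631), so (-5646/3631) = (1616/3631).
Factor out 2: 1616 = 2^4·101. Since 3631 ≡ 7 (mod 8), (2/3631) = +1, and (2/3631)^4 = +1. Now have (101/3631).
101 ≡ 1 (mod 4), so quadratic reciprocity gives (101/3631) = (3631/101). Reduce: 3631 ≡ 96 (mod 101). Now have (96/101).
Factor out 2: 96 = 2^5·3. Since 101 ≡ 5 (mod 8), (2/101) = -1, and (2/101)^5 = -1. Now have -(3/101).
101 ≡ 1 (mod 4), so quadratic reciprocity gives (3/101) = (101/3). Reduce: 101 ≡ 2 (mod 3). Now have -(2/3).
Factor out 2: 2 = 2. Since 3 ≡ 3 (mod 8), (2/3) = -1. Now have (1/3).
(1/3) = 1. Collecting the sign factors: 1.

1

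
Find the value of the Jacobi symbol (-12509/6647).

(-12509/6647)
  = (785/6647)    [-12509 ≡ 785 mod 6647]
  = (6647/785)    [QR: 785 ≡ 1 mod 4, sign kept]
  = (367/785)    [6647 ≡ 367 mod 785]
  = (785/367)    [QR: 785 ≡ 1 mod 4, sign kept]
  = (51/367)    [785 ≡ 51 mod 367]
  = -(367/51)    [QR: both ≡ 3 mod 4, sign flips]
  = -(10/51)    [367 ≡ 10 mod 51]
  = (5/51)    [51 ≡ 3 mod 8 ⇒ (2/51) = -1]
  = (51/5)    [QR: 5 ≡ 1 mod 4, sign kept]
  = (1/5)    [51 ≡ 1 mod 5]
  = 1    [(1/5) = 1]

1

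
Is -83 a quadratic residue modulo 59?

Reduce the numerator: -83 ≡ 35 (mod 59), so (-83|59) = (35|59).
Both 35 ≡ 3 and 59 ≡ 3 (mod 4), so reciprocity gives (35|59) = -(59|35). Reduce: 59 ≡ 24 (mod 35). Now have -(24|35).
Factor out 2: 24 = 2^3·3. Since 35 ≡ 3 (mod 8), (2|35) = -1, and (2|35)^3 = -1. Now have (3|35).
Both 3 ≡ 3 and 35 ≡ 3 (mod 4), so reciprocity gives (3|35) = -(35|3). Reduce: 35 ≡ 2 (mod 3). Now have -(2|3).
Factor out 2: 2 = 2. Since 3 ≡ 3 (mod 8), (2|3) = -1. Now have (1|3).
(1|3) = 1. Collecting the sign factors: 1.
(-83|59) = 1, and 59 is prime, so -83 is a quadratic residue mod 59.

yes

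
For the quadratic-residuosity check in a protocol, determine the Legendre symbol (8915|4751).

Reduce the numerator: 8915 ≡ 4164 (mod 4751), so (8915|4751) = (4164|4751).
Factor out 2: 4164 = 2^2·1041. Since 4751 ≡ 7 (mod 8), (2|4751) = +1, and (2|4751)^2 = +1. Now have (1041|4751).
1041 ≡ 1 (mod 4), so quadratic reciprocity gives (1041|4751) = (4751|1041). Reduce: 4751 ≡ 587 (mod 1041). Now have (587|1041).
1041 ≡ 1 (mod 4), so quadratic reciprocity gives (587|1041) = (1041|587). Reduce: 1041 ≡ 454 (mod 587). Now have (454|587).
Factor out 2: 454 = 2·227. Since 587 ≡ 3 (mod 8), (2|587) = -1. Now have -(227|587).
Both 227 ≡ 3 and 587 ≡ 3 (mod 4), so reciprocity gives (227|587) = -(587|227). Reduce: 587 ≡ 133 (mod 227). Now have (133|227).
133 ≡ 1 (mod 4), so quadratic reciprocity gives (133|227) = (227|133). Reduce: 227 ≡ 94 (mod 133). Now have (94|133).
Factor out 2: 94 = 2·47. Since 133 ≡ 5 (mod 8), (2|133) = -1. Now have -(47|133).
133 ≡ 1 (mod 4), so quadratic reciprocity gives (47|133) = (133|47). Reduce: 133 ≡ 39 (mod 47). Now have -(39|47).
Both 39 ≡ 3 and 47 ≡ 3 (mod 4), so reciprocity gives (39|47) = -(47|39). Reduce: 47 ≡ 8 (mod 39). Now have (8|39).
Factor out 2: 8 = 2^3. Since 39 ≡ 7 (mod 8), (2|39) = +1, and (2|39)^3 = +1. Now have (1|39).
(1|39) = 1. Collecting the sign factors: 1.

1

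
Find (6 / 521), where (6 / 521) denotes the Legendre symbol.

-1

(6 / 521)
  = (3 / 521)    [521 ≡ 1 mod 8 ⇒ (2 / 521) = +1]
  = (521 / 3)    [QR: 521 ≡ 1 mod 4, sign kept]
  = (2 / 3)    [521 ≡ 2 mod 3]
  = -(1 / 3)    [3 ≡ 3 mod 8 ⇒ (2 / 3) = -1]
  = -1    [(1 / 3) = 1]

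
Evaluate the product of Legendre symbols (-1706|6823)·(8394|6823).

-1

By multiplicativity, (-1706·8394|6823) = (-1706|6823)·(8394|6823).
First factor (-1706|6823):
Pull out -1: (-1706|6823) = (-1|6823)·(1706|6823). Since 6823 ≡ 3 (mod 4), (-1|6823) = -1. Now have -(1706|6823).
Factor out 2: 1706 = 2·853. Since 6823 ≡ 7 (mod 8), (2|6823) = +1. Now have -(853|6823).
853 ≡ 1 (mod 4), so quadratic reciprocity gives (853|6823) = (6823|853). Reduce: 6823 ≡ 852 (mod 853). Now have -(852|853).
Factor out 2: 852 = 2^2·213. Since 853 ≡ 5 (mod 8), (2|853) = -1, and (2|853)^2 = +1. Now have -(213|853).
213 ≡ 1 (mod 4), so quadratic reciprocity gives (213|853) = (853|213). Reduce: 853 ≡ 1 (mod 213). Now have -(1|213).
(1|213) = 1. Collecting the sign factors: -1.
Second factor (8394|6823):
Reduce the numerator: 8394 ≡ 1571 (mod 6823), so (8394|6823) = (1571|6823).
Both 1571 ≡ 3 and 6823 ≡ 3 (mod 4), so reciprocity gives (1571|6823) = -(6823|1571). Reduce: 6823 ≡ 539 (mod 1571). Now have -(539|1571).
Both 539 ≡ 3 and 1571 ≡ 3 (mod 4), so reciprocity gives (539|1571) = -(1571|539). Reduce: 1571 ≡ 493 (mod 539). Now have (493|539).
493 ≡ 1 (mod 4), so quadratic reciprocity gives (493|539) = (539|493). Reduce: 539 ≡ 46 (mod 493). Now have (46|493).
Factor out 2: 46 = 2·23. Since 493 ≡ 5 (mod 8), (2|493) = -1. Now have -(23|493).
493 ≡ 1 (mod 4), so quadratic reciprocity gives (23|493) = (493|23). Reduce: 493 ≡ 10 (mod 23). Now have -(10|23).
Factor out 2: 10 = 2·5. Since 23 ≡ 7 (mod 8), (2|23) = +1. Now have -(5|23).
5 ≡ 1 (mod 4), so quadratic reciprocity gives (5|23) = (23|5). Reduce: 23 ≡ 3 (mod 5). Now have -(3|5).
5 ≡ 1 (mod 4), so quadratic reciprocity gives (3|5) = (5|3). Reduce: 5 ≡ 2 (mod 3). Now have -(2|3).
Factor out 2: 2 = 2. Since 3 ≡ 3 (mod 8), (2|3) = -1. Now have (1|3).
(1|3) = 1. Collecting the sign factors: 1.
Product: (-1)·(1) = -1.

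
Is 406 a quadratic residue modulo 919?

no

Factor out 2: 406 = 2·203. Since 919 ≡ 7 (mod 8), (2/919) = +1. Now have (203/919).
Both 203 ≡ 3 and 919 ≡ 3 (mod 4), so reciprocity gives (203/919) = -(919/203). Reduce: 919 ≡ 107 (mod 203). Now have -(107/203).
Both 107 ≡ 3 and 203 ≡ 3 (mod 4), so reciprocity gives (107/203) = -(203/107). Reduce: 203 ≡ 96 (mod 107). Now have (96/107).
Factor out 2: 96 = 2^5·3. Since 107 ≡ 3 (mod 8), (2/107) = -1, and (2/107)^5 = -1. Now have -(3/107).
Both 3 ≡ 3 and 107 ≡ 3 (mod 4), so reciprocity gives (3/107) = -(107/3). Reduce: 107 ≡ 2 (mod 3). Now have (2/3).
Factor out 2: 2 = 2. Since 3 ≡ 3 (mod 8), (2/3) = -1. Now have -(1/3).
(1/3) = 1. Collecting the sign factors: -1.
(406/919) = -1, and 919 is prime, so 406 is not a quadratic residue mod 919.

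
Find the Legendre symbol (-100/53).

(-100/53)
  = (6/53)    [-100 ≡ 6 mod 53]
  = -(3/53)    [53 ≡ 5 mod 8 ⇒ (2/53) = -1]
  = -(53/3)    [QR: 53 ≡ 1 mod 4, sign kept]
  = -(2/3)    [53 ≡ 2 mod 3]
  = (1/3)    [3 ≡ 3 mod 8 ⇒ (2/3) = -1]
  = 1    [(1/3) = 1]

1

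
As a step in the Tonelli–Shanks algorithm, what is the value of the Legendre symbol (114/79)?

Reduce the numerator: 114 ≡ 35 (mod 79), so (114/79) = (35/79).
Both 35 ≡ 3 and 79 ≡ 3 (mod 4), so reciprocity gives (35/79) = -(79/35). Reduce: 79 ≡ 9 (mod 35). Now have -(9/35).
9 ≡ 1 (mod 4), so quadratic reciprocity gives (9/35) = (35/9). Reduce: 35 ≡ 8 (mod 9). Now have -(8/9).
Factor out 2: 8 = 2^3. Since 9 ≡ 1 (mod 8), (2/9) = +1, and (2/9)^3 = +1. Now have -(1/9).
(1/9) = 1. Collecting the sign factors: -1.

-1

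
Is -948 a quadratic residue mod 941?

no

Pull out -1: (-948/941) = (-1/941)·(948/941). Since 941 ≡ 1 (mod 4), (-1/941) = +1. Now have (948/941).
Reduce the numerator: 948 ≡ 7 (mod 941), so (948/941) = (7/941).
941 ≡ 1 (mod 4), so quadratic reciprocity gives (7/941) = (941/7). Reduce: 941 ≡ 3 (mod 7). Now have (3/7).
Both 3 ≡ 3 and 7 ≡ 3 (mod 4), so reciprocity gives (3/7) = -(7/3). Reduce: 7 ≡ 1 (mod 3). Now have -(1/3).
(1/3) = 1. Collecting the sign factors: -1.
The Legendre symbol is -1, so x^2 ≡ -948 (mod 941) has no solution.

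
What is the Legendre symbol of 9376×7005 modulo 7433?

1

By multiplicativity, (9376·7005/7433) = (9376/7433)·(7005/7433).
First factor (9376/7433):
Reduce the numerator: 9376 ≡ 1943 (mod 7433), so (9376/7433) = (1943/7433).
7433 ≡ 1 (mod 4), so quadratic reciprocity gives (1943/7433) = (7433/1943). Reduce: 7433 ≡ 1604 (mod 1943). Now have (1604/1943).
Factor out 2: 1604 = 2^2·401. Since 1943 ≡ 7 (mod 8), (2/1943) = +1, and (2/1943)^2 = +1. Now have (401/1943).
401 ≡ 1 (mod 4), so quadratic reciprocity gives (401/1943) = (1943/401). Reduce: 1943 ≡ 339 (mod 401). Now have (339/401).
401 ≡ 1 (mod 4), so quadratic reciprocity gives (339/401) = (401/339). Reduce: 401 ≡ 62 (mod 339). Now have (62/339).
Factor out 2: 62 = 2·31. Since 339 ≡ 3 (mod 8), (2/339) = -1. Now have -(31/339).
Both 31 ≡ 3 and 339 ≡ 3 (mod 4), so reciprocity gives (31/339) = -(339/31). Reduce: 339 ≡ 29 (mod 31). Now have (29/31).
29 ≡ 1 (mod 4), so quadratic reciprocity gives (29/31) = (31/29). Reduce: 31 ≡ 2 (mod 29). Now have (2/29).
Factor out 2: 2 = 2. Since 29 ≡ 5 (mod 8), (2/29) = -1. Now have -(1/29).
(1/29) = 1. Collecting the sign factors: -1.
Second factor (7005/7433):
7005 ≡ 1 (mod 4), so quadratic reciprocity gives (7005/7433) = (7433/7005). Reduce: 7433 ≡ 428 (mod 7005). Now have (428/7005).
Factor out 2: 428 = 2^2·107. Since 7005 ≡ 5 (mod 8), (2/7005) = -1, and (2/7005)^2 = +1. Now have (107/7005).
7005 ≡ 1 (mod 4), so quadratic reciprocity gives (107/7005) = (7005/107). Reduce: 7005 ≡ 50 (mod 107). Now have (50/107).
Factor out 2: 50 = 2·25. Since 107 ≡ 3 (mod 8), (2/107) = -1. Now have -(25/107).
25 ≡ 1 (mod 4), so quadratic reciprocity gives (25/107) = (107/25). Reduce: 107 ≡ 7 (mod 25). Now have -(7/25).
25 ≡ 1 (mod 4), so quadratic reciprocity gives (7/25) = (25/7). Reduce: 25 ≡ 4 (mod 7). Now have -(4/7).
Factor out 2: 4 = 2^2. Since 7 ≡ 7 (mod 8), (2/7) = +1, and (2/7)^2 = +1. Now have -(1/7).
(1/7) = 1. Collecting the sign factors: -1.
Product: (-1)·(-1) = 1.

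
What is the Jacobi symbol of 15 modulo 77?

1

77 ≡ 1 (mod 4), so quadratic reciprocity gives (15|77) = (77|15). Reduce: 77 ≡ 2 (mod 15). Now have (2|15).
Factor out 2: 2 = 2. Since 15 ≡ 7 (mod 8), (2|15) = +1. Now have (1|15).
(1|15) = 1. Collecting the sign factors: 1.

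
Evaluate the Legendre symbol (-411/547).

Reduce the numerator: -411 ≡ 136 (mod 547), so (-411/547) = (136/547).
Factor out 2: 136 = 2^3·17. Since 547 ≡ 3 (mod 8), (2/547) = -1, and (2/547)^3 = -1. Now have -(17/547).
17 ≡ 1 (mod 4), so quadratic reciprocity gives (17/547) = (547/17). Reduce: 547 ≡ 3 (mod 17). Now have -(3/17).
17 ≡ 1 (mod 4), so quadratic reciprocity gives (3/17) = (17/3). Reduce: 17 ≡ 2 (mod 3). Now have -(2/3).
Factor out 2: 2 = 2. Since 3 ≡ 3 (mod 8), (2/3) = -1. Now have (1/3).
(1/3) = 1. Collecting the sign factors: 1.

1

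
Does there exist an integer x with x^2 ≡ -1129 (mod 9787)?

no

(-1129/9787)
  = (8658/9787)    [-1129 ≡ 8658 mod 9787]
  = -(4329/9787)    [9787 ≡ 3 mod 8 ⇒ (2/9787) = -1]
  = -(9787/4329)    [QR: 4329 ≡ 1 mod 4, sign kept]
  = -(1129/4329)    [9787 ≡ 1129 mod 4329]
  = -(4329/1129)    [QR: 1129 ≡ 1 mod 4, sign kept]
  = -(942/1129)    [4329 ≡ 942 mod 1129]
  = -(471/1129)    [1129 ≡ 1 mod 8 ⇒ (2/1129) = +1]
  = -(1129/471)    [QR: 1129 ≡ 1 mod 4, sign kept]
  = -(187/471)    [1129 ≡ 187 mod 471]
  = (471/187)    [QR: both ≡ 3 mod 4, sign flips]
  = (97/187)    [471 ≡ 97 mod 187]
  = (187/97)    [QR: 97 ≡ 1 mod 4, sign kept]
  = (90/97)    [187 ≡ 90 mod 97]
  = (45/97)    [97 ≡ 1 mod 8 ⇒ (2/97) = +1]
  = (97/45)    [QR: 45 ≡ 1 mod 4, sign kept]
  = (7/45)    [97 ≡ 7 mod 45]
  = (45/7)    [QR: 45 ≡ 1 mod 4, sign kept]
  = (3/7)    [45 ≡ 3 mod 7]
  = -(7/3)    [QR: both ≡ 3 mod 4, sign flips]
  = -(1/3)    [7 ≡ 1 mod 3]
  = -1    [(1/3) = 1]
The Legendre symbol is -1, so x^2 ≡ -1129 (mod 9787) has no solution.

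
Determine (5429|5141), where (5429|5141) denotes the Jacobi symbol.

-1

Reduce the numerator: 5429 ≡ 288 (mod 5141), so (5429|5141) = (288|5141).
Factor out 2: 288 = 2^5·9. Since 5141 ≡ 5 (mod 8), (2|5141) = -1, and (2|5141)^5 = -1. Now have -(9|5141).
9 ≡ 1 (mod 4), so quadratic reciprocity gives (9|5141) = (5141|9). Reduce: 5141 ≡ 2 (mod 9). Now have -(2|9).
Factor out 2: 2 = 2. Since 9 ≡ 1 (mod 8), (2|9) = +1. Now have -(1|9).
(1|9) = 1. Collecting the sign factors: -1.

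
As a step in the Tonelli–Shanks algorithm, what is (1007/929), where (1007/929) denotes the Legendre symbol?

1

Reduce the numerator: 1007 ≡ 78 (mod 929), so (1007/929) = (78/929).
Factor out 2: 78 = 2·39. Since 929 ≡ 1 (mod 8), (2/929) = +1. Now have (39/929).
929 ≡ 1 (mod 4), so quadratic reciprocity gives (39/929) = (929/39). Reduce: 929 ≡ 32 (mod 39). Now have (32/39).
Factor out 2: 32 = 2^5. Since 39 ≡ 7 (mod 8), (2/39) = +1, and (2/39)^5 = +1. Now have (1/39).
(1/39) = 1. Collecting the sign factors: 1.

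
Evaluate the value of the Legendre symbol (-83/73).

-1

(-83/73)
  = (63/73)    [-83 ≡ 63 mod 73]
  = (73/63)    [QR: 73 ≡ 1 mod 4, sign kept]
  = (10/63)    [73 ≡ 10 mod 63]
  = (5/63)    [63 ≡ 7 mod 8 ⇒ (2/63) = +1]
  = (63/5)    [QR: 5 ≡ 1 mod 4, sign kept]
  = (3/5)    [63 ≡ 3 mod 5]
  = (5/3)    [QR: 5 ≡ 1 mod 4, sign kept]
  = (2/3)    [5 ≡ 2 mod 3]
  = -(1/3)    [3 ≡ 3 mod 8 ⇒ (2/3) = -1]
  = -1    [(1/3) = 1]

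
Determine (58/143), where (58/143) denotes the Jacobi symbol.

-1

Factor out 2: 58 = 2·29. Since 143 ≡ 7 (mod 8), (2/143) = +1. Now have (29/143).
29 ≡ 1 (mod 4), so quadratic reciprocity gives (29/143) = (143/29). Reduce: 143 ≡ 27 (mod 29). Now have (27/29).
29 ≡ 1 (mod 4), so quadratic reciprocity gives (27/29) = (29/27). Reduce: 29 ≡ 2 (mod 27). Now have (2/27).
Factor out 2: 2 = 2. Since 27 ≡ 3 (mod 8), (2/27) = -1. Now have -(1/27).
(1/27) = 1. Collecting the sign factors: -1.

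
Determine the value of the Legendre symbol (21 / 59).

1

21 ≡ 1 (mod 4), so quadratic reciprocity gives (21 / 59) = (59 / 21). Reduce: 59 ≡ 17 (mod 21). Now have (17 / 21).
17 ≡ 1 (mod 4), so quadratic reciprocity gives (17 / 21) = (21 / 17). Reduce: 21 ≡ 4 (mod 17). Now have (4 / 17).
Factor out 2: 4 = 2^2. Since 17 ≡ 1 (mod 8), (2 / 17) = +1, and (2 / 17)^2 = +1. Now have (1 / 17).
(1 / 17) = 1. Collecting the sign factors: 1.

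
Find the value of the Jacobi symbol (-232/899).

0

Pull out -1: (-232/899) = (-1/899)·(232/899). Since 899 ≡ 3 (mod 4), (-1/899) = -1. Now have -(232/899).
Factor out 2: 232 = 2^3·29. Since 899 ≡ 3 (mod 8), (2/899) = -1, and (2/899)^3 = -1. Now have (29/899).
29 ≡ 1 (mod 4), so quadratic reciprocity gives (29/899) = (899/29). Reduce: 899 ≡ 0 (mod 29). Now have (0/29).
The numerator is now 0 with denominator 29 > 1: the symbol is 0.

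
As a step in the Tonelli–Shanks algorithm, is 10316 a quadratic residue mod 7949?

Reduce the numerator: 10316 ≡ 2367 (mod 7949), so (10316/7949) = (2367/7949).
7949 ≡ 1 (mod 4), so quadratic reciprocity gives (2367/7949) = (7949/2367). Reduce: 7949 ≡ 848 (mod 2367). Now have (848/2367).
Factor out 2: 848 = 2^4·53. Since 2367 ≡ 7 (mod 8), (2/2367) = +1, and (2/2367)^4 = +1. Now have (53/2367).
53 ≡ 1 (mod 4), so quadratic reciprocity gives (53/2367) = (2367/53). Reduce: 2367 ≡ 35 (mod 53). Now have (35/53).
53 ≡ 1 (mod 4), so quadratic reciprocity gives (35/53) = (53/35). Reduce: 53 ≡ 18 (mod 35). Now have (18/35).
Factor out 2: 18 = 2·9. Since 35 ≡ 3 (mod 8), (2/35) = -1. Now have -(9/35).
9 ≡ 1 (mod 4), so quadratic reciprocity gives (9/35) = (35/9). Reduce: 35 ≡ 8 (mod 9). Now have -(8/9).
Factor out 2: 8 = 2^3. Since 9 ≡ 1 (mod 8), (2/9) = +1, and (2/9)^3 = +1. Now have -(1/9).
(1/9) = 1. Collecting the sign factors: -1.
(10316/7949) = -1, and 7949 is prime, so 10316 is not a quadratic residue mod 7949.

no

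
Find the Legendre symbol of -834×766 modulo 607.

1

By multiplicativity, (-834·766 / 607) = (-834 / 607)·(766 / 607).
First factor (-834 / 607):
Pull out -1: (-834 / 607) = (-1 / 607)·(834 / 607). Since 607 ≡ 3 (mod 4), (-1 / 607) = -1. Now have -(834 / 607).
Reduce the numerator: 834 ≡ 227 (mod 607), so (834 / 607) = (227 / 607).
Both 227 ≡ 3 and 607 ≡ 3 (mod 4), so reciprocity gives (227 / 607) = -(607 / 227). Reduce: 607 ≡ 153 (mod 227). Now have (153 / 227).
153 ≡ 1 (mod 4), so quadratic reciprocity gives (153 / 227) = (227 / 153). Reduce: 227 ≡ 74 (mod 153). Now have (74 / 153).
Factor out 2: 74 = 2·37. Since 153 ≡ 1 (mod 8), (2 / 153) = +1. Now have (37 / 153).
37 ≡ 1 (mod 4), so quadratic reciprocity gives (37 / 153) = (153 / 37). Reduce: 153 ≡ 5 (mod 37). Now have (5 / 37).
5 ≡ 1 (mod 4), so quadratic reciprocity gives (5 / 37) = (37 / 5). Reduce: 37 ≡ 2 (mod 5). Now have (2 / 5).
Factor out 2: 2 = 2. Since 5 ≡ 5 (mod 8), (2 / 5) = -1. Now have -(1 / 5).
(1 / 5) = 1. Collecting the sign factors: -1.
Second factor (766 / 607):
Reduce the numerator: 766 ≡ 159 (mod 607), so (766 / 607) = (159 / 607).
Both 159 ≡ 3 and 607 ≡ 3 (mod 4), so reciprocity gives (159 / 607) = -(607 / 159). Reduce: 607 ≡ 130 (mod 159). Now have -(130 / 159).
Factor out 2: 130 = 2·65. Since 159 ≡ 7 (mod 8), (2 / 159) = +1. Now have -(65 / 159).
65 ≡ 1 (mod 4), so quadratic reciprocity gives (65 / 159) = (159 / 65). Reduce: 159 ≡ 29 (mod 65). Now have -(29 / 65).
29 ≡ 1 (mod 4), so quadratic reciprocity gives (29 / 65) = (65 / 29). Reduce: 65 ≡ 7 (mod 29). Now have -(7 / 29).
29 ≡ 1 (mod 4), so quadratic reciprocity gives (7 / 29) = (29 / 7). Reduce: 29 ≡ 1 (mod 7). Now have -(1 / 7).
(1 / 7) = 1. Collecting the sign factors: -1.
Product: (-1)·(-1) = 1.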